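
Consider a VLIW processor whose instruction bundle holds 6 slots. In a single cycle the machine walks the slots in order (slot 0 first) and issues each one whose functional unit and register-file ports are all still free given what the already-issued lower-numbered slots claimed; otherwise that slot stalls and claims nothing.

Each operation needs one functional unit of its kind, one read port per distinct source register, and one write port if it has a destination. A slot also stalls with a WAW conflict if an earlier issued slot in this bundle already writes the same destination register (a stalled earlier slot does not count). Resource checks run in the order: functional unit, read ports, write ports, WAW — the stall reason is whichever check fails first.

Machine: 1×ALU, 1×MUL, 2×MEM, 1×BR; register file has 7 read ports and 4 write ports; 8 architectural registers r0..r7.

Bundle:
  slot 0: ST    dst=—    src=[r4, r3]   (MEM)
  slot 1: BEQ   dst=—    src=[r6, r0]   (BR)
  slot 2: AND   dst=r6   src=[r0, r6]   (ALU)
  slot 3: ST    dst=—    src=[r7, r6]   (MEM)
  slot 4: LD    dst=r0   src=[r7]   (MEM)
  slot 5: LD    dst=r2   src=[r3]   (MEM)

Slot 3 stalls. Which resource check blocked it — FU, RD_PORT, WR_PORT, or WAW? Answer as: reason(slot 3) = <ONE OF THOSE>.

reason(slot 3) = RD_PORT

#0 MEM src=r4,r3 dispatched  <A:1 Mu:1 Ld:1 B:1 rd:5 wr:4>
#1 BR src=r6,r0 dispatched  <A:1 Mu:1 Ld:1 B:0 rd:3 wr:4>
#2 ALU src=r0,r6 dispatched  <A:0 Mu:1 Ld:1 B:0 rd:1 wr:3>
#3 MEM src=r7,r6 held:RD_PORT  <A:0 Mu:1 Ld:1 B:0 rd:1 wr:3>
#4 MEM src=r7 dispatched  <A:0 Mu:1 Ld:0 B:0 rd:0 wr:2>
#5 MEM src=r3 held:FU  <A:0 Mu:1 Ld:0 B:0 rd:0 wr:2>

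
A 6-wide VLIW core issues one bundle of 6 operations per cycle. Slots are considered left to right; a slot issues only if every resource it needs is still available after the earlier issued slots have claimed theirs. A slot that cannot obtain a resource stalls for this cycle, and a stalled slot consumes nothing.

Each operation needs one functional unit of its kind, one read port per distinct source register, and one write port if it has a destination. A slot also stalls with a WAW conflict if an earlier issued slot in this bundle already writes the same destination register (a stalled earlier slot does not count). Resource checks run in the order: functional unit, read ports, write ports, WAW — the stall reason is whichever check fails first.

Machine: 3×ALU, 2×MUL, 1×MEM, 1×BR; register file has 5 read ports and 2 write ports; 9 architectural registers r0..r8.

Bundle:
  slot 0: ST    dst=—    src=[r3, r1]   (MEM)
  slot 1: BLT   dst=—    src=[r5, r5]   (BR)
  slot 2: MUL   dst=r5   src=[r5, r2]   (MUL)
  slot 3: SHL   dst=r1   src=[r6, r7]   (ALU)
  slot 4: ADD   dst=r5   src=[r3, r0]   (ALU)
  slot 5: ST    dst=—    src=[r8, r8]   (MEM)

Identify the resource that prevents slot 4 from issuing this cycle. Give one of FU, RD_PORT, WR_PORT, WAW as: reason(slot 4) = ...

reason(slot 4) = RD_PORT

slot 0 (MEM): ISSUE — free A3,Mu2,Ld0,B1 rp3 wp2
slot 1 (BR): ISSUE — free A3,Mu2,Ld0,B0 rp2 wp2
slot 2 (MUL): ISSUE — free A3,Mu1,Ld0,B0 rp0 wp1
slot 3 (ALU): stall RD_PORT — free A3,Mu1,Ld0,B0 rp0 wp1
slot 4 (ALU): stall RD_PORT — free A3,Mu1,Ld0,B0 rp0 wp1
slot 5 (MEM): stall FU — free A3,Mu1,Ld0,B0 rp0 wp1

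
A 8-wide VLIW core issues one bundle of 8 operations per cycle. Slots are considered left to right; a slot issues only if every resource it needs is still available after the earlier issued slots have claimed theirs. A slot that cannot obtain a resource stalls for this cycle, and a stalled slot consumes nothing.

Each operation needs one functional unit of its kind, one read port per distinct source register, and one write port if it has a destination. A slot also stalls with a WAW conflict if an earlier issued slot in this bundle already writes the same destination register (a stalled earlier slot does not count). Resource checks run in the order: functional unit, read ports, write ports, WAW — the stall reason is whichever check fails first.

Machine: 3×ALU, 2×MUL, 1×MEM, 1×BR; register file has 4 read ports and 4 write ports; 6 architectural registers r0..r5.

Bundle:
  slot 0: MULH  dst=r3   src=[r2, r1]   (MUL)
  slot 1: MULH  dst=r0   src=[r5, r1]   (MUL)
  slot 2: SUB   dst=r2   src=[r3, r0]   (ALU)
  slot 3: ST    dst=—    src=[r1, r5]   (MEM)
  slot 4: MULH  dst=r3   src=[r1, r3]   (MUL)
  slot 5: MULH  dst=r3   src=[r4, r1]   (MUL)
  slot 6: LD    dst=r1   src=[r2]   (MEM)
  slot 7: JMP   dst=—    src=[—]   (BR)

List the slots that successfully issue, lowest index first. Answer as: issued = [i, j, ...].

(0) want 1×MUL +2rd +1wr — yes → AL3|MU1|ME1|BR1|rd2|wr3
(1) want 1×MUL +2rd +1wr — yes → AL3|MU0|ME1|BR1|rd0|wr2
(2) want 1×ALU +2rd +1wr — RD_PORT → AL3|MU0|ME1|BR1|rd0|wr2
(3) want 1×MEM +2rd +0wr — RD_PORT → AL3|MU0|ME1|BR1|rd0|wr2
(4) want 1×MUL +2rd +1wr — FU → AL3|MU0|ME1|BR1|rd0|wr2
(5) want 1×MUL +2rd +1wr — FU → AL3|MU0|ME1|BR1|rd0|wr2
(6) want 1×MEM +1rd +1wr — RD_PORT → AL3|MU0|ME1|BR1|rd0|wr2
(7) want 1×BR +0rd +0wr — yes → AL3|MU0|ME1|BR0|rd0|wr2

issued = [0, 1, 7]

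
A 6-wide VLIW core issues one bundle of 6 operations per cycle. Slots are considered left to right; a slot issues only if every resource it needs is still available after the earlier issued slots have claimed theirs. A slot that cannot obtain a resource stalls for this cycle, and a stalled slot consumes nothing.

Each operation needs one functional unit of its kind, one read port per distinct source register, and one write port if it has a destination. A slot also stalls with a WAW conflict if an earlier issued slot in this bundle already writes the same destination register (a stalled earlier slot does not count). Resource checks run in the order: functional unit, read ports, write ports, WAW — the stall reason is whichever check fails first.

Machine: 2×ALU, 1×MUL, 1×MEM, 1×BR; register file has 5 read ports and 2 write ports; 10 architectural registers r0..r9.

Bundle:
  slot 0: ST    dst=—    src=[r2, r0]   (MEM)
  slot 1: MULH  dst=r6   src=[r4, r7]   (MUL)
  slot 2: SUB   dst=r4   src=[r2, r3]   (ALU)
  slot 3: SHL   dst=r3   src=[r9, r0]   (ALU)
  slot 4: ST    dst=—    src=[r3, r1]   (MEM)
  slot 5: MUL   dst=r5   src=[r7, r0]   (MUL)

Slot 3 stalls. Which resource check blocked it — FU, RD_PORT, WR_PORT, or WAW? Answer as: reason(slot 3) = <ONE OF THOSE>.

  0. MEM ⇒ go  {2A/1Mu/0Ld/1B | 3r 2w}
  1. MUL→r6 ⇒ go  {2A/0Mu/0Ld/1B | 1r 1w}
  2. ALU→r4 ⇒ no(RD_PORT)  {2A/0Mu/0Ld/1B | 1r 1w}
  3. ALU→r3 ⇒ no(RD_PORT)  {2A/0Mu/0Ld/1B | 1r 1w}
  4. MEM ⇒ no(FU)  {2A/0Mu/0Ld/1B | 1r 1w}
  5. MUL→r5 ⇒ no(FU)  {2A/0Mu/0Ld/1B | 1r 1w}

reason(slot 3) = RD_PORT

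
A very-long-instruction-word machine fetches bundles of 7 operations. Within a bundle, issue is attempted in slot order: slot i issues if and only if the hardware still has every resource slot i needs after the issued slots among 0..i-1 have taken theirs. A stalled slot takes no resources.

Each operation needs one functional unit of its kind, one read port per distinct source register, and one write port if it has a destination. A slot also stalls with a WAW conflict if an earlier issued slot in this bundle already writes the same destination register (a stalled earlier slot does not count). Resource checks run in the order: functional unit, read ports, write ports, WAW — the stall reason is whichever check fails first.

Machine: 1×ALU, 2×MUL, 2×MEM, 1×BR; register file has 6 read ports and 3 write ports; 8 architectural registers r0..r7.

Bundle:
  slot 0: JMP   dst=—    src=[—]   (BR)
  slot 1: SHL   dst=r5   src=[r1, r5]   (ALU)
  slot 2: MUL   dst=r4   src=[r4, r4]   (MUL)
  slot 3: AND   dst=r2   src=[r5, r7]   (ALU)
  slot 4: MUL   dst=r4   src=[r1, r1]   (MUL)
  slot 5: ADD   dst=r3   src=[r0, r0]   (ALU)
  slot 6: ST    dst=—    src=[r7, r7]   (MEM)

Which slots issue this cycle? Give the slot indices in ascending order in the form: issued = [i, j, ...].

  0. BR ⇒ go  {1A/2Mu/2Ld/0B | 6r 3w}
  1. ALU→r5 ⇒ go  {0A/2Mu/2Ld/0B | 4r 2w}
  2. MUL→r4 ⇒ go  {0A/1Mu/2Ld/0B | 3r 1w}
  3. ALU→r2 ⇒ no(FU)  {0A/1Mu/2Ld/0B | 3r 1w}
  4. MUL→r4 ⇒ no(WAW)  {0A/1Mu/2Ld/0B | 3r 1w}
  5. ALU→r3 ⇒ no(FU)  {0A/1Mu/2Ld/0B | 3r 1w}
  6. MEM ⇒ go  {0A/1Mu/1Ld/0B | 2r 1w}

issued = [0, 1, 2, 6]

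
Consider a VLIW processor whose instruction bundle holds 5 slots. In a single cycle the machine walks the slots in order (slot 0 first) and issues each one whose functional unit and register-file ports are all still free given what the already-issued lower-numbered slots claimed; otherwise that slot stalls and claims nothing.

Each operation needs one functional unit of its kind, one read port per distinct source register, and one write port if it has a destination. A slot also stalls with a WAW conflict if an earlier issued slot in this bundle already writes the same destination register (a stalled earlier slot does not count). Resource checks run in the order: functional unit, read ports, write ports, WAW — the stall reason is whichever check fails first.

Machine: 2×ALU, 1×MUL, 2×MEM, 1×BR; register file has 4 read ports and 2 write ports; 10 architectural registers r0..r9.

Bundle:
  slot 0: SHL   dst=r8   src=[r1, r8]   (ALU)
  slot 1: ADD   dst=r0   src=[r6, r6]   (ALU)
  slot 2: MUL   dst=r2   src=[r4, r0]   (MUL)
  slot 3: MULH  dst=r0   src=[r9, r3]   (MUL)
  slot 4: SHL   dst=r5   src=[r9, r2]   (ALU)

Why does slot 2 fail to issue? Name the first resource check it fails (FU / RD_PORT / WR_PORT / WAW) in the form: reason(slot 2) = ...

reason(slot 2) = RD_PORT

  0. ALU→r8 ⇒ go  {1A/1Mu/2Ld/1B | 2r 1w}
  1. ALU→r0 ⇒ go  {0A/1Mu/2Ld/1B | 1r 0w}
  2. MUL→r2 ⇒ no(RD_PORT)  {0A/1Mu/2Ld/1B | 1r 0w}
  3. MUL→r0 ⇒ no(RD_PORT)  {0A/1Mu/2Ld/1B | 1r 0w}
  4. ALU→r5 ⇒ no(FU)  {0A/1Mu/2Ld/1B | 1r 0w}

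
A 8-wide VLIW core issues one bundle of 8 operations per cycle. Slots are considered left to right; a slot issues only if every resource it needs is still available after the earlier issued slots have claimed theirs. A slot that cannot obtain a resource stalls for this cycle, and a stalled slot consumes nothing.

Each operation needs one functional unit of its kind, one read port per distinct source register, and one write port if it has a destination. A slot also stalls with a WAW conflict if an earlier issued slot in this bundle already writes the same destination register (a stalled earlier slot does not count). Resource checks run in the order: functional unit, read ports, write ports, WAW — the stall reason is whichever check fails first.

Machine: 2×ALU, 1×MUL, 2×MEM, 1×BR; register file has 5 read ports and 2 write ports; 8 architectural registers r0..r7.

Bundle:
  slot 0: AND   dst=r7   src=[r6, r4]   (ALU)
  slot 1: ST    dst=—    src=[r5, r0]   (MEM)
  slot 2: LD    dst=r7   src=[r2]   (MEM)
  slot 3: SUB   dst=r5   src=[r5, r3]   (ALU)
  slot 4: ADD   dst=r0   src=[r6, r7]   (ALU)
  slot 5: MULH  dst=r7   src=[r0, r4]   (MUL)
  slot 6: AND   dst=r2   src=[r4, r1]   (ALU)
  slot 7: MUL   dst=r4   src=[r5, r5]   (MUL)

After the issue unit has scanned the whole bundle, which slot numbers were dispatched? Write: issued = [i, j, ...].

issued = [0, 1, 7]

(0) want 1×ALU +2rd +1wr — yes → AL1|MU1|ME2|BR1|rd3|wr1
(1) want 1×MEM +2rd +0wr — yes → AL1|MU1|ME1|BR1|rd1|wr1
(2) want 1×MEM +1rd +1wr — WAW → AL1|MU1|ME1|BR1|rd1|wr1
(3) want 1×ALU +2rd +1wr — RD_PORT → AL1|MU1|ME1|BR1|rd1|wr1
(4) want 1×ALU +2rd +1wr — RD_PORT → AL1|MU1|ME1|BR1|rd1|wr1
(5) want 1×MUL +2rd +1wr — RD_PORT → AL1|MU1|ME1|BR1|rd1|wr1
(6) want 1×ALU +2rd +1wr — RD_PORT → AL1|MU1|ME1|BR1|rd1|wr1
(7) want 1×MUL +1rd +1wr — yes → AL1|MU0|ME1|BR1|rd0|wr0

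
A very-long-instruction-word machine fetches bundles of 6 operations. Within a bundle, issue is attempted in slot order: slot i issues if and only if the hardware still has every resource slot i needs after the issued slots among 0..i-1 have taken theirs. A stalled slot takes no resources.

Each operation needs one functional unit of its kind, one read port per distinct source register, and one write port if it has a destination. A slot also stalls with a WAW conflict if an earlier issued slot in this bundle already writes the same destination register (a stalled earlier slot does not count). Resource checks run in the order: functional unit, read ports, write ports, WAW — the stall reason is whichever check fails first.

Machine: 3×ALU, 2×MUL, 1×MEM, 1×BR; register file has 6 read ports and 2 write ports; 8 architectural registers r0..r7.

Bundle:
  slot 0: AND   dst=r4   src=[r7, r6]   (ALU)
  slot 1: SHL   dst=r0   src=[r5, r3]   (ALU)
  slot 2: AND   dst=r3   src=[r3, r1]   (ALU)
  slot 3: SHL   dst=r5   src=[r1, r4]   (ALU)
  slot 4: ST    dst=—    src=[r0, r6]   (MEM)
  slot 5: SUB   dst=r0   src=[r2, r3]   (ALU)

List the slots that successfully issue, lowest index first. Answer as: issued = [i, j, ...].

issued = [0, 1, 4]

[0] ALU needs rd=2 wr=1: ok; after: ALU=2 MUL=2 MEM=1 BR=1, R=4, W=1
[1] ALU needs rd=2 wr=1: ok; after: ALU=1 MUL=2 MEM=1 BR=1, R=2, W=0
[2] ALU needs rd=2 wr=1: WR_PORT; after: ALU=1 MUL=2 MEM=1 BR=1, R=2, W=0
[3] ALU needs rd=2 wr=1: WR_PORT; after: ALU=1 MUL=2 MEM=1 BR=1, R=2, W=0
[4] MEM needs rd=2 wr=0: ok; after: ALU=1 MUL=2 MEM=0 BR=1, R=0, W=0
[5] ALU needs rd=2 wr=1: RD_PORT; after: ALU=1 MUL=2 MEM=0 BR=1, R=0, W=0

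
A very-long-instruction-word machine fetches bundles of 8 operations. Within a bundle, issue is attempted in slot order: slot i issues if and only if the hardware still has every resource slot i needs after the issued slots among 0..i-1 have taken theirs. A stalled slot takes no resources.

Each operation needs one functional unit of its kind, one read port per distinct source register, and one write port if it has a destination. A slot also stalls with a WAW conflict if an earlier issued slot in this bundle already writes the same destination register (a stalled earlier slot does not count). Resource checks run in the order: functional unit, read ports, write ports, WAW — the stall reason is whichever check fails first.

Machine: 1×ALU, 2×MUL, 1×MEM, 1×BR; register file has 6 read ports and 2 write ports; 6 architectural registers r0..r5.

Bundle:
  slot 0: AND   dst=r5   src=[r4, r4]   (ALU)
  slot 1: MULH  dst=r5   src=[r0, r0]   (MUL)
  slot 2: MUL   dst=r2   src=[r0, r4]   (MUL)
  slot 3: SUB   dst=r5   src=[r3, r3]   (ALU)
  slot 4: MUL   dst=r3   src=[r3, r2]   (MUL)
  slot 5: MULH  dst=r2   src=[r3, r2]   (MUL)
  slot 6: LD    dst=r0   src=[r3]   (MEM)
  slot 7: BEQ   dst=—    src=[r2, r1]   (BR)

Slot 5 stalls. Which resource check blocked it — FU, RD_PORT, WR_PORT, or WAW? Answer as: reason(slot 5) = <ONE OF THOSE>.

reason(slot 5) = WR_PORT

[0] ALU needs rd=1 wr=1: ok; after: ALU=0 MUL=2 MEM=1 BR=1, R=5, W=1
[1] MUL needs rd=1 wr=1: WAW; after: ALU=0 MUL=2 MEM=1 BR=1, R=5, W=1
[2] MUL needs rd=2 wr=1: ok; after: ALU=0 MUL=1 MEM=1 BR=1, R=3, W=0
[3] ALU needs rd=1 wr=1: FU; after: ALU=0 MUL=1 MEM=1 BR=1, R=3, W=0
[4] MUL needs rd=2 wr=1: WR_PORT; after: ALU=0 MUL=1 MEM=1 BR=1, R=3, W=0
[5] MUL needs rd=2 wr=1: WR_PORT; after: ALU=0 MUL=1 MEM=1 BR=1, R=3, W=0
[6] MEM needs rd=1 wr=1: WR_PORT; after: ALU=0 MUL=1 MEM=1 BR=1, R=3, W=0
[7] BR needs rd=2 wr=0: ok; after: ALU=0 MUL=1 MEM=1 BR=0, R=1, W=0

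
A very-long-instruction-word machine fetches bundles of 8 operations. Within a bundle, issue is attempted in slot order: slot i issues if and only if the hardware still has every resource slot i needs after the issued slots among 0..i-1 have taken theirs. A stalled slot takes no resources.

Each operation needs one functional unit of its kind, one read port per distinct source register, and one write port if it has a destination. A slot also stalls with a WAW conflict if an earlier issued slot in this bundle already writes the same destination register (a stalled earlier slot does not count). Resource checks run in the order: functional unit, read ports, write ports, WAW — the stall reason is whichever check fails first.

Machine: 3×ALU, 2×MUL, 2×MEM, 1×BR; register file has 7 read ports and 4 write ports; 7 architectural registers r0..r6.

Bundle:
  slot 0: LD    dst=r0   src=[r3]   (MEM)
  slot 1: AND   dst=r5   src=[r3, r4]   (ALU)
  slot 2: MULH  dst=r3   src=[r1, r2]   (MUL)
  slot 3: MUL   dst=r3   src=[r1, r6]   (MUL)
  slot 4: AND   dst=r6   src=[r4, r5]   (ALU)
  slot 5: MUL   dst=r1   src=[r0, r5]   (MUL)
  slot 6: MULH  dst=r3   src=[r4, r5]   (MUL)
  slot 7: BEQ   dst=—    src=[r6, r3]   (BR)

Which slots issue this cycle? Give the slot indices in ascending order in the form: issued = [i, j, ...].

(0) want 1×MEM +1rd +1wr — yes → AL3|MU2|ME1|BR1|rd6|wr3
(1) want 1×ALU +2rd +1wr — yes → AL2|MU2|ME1|BR1|rd4|wr2
(2) want 1×MUL +2rd +1wr — yes → AL2|MU1|ME1|BR1|rd2|wr1
(3) want 1×MUL +2rd +1wr — WAW → AL2|MU1|ME1|BR1|rd2|wr1
(4) want 1×ALU +2rd +1wr — yes → AL1|MU1|ME1|BR1|rd0|wr0
(5) want 1×MUL +2rd +1wr — RD_PORT → AL1|MU1|ME1|BR1|rd0|wr0
(6) want 1×MUL +2rd +1wr — RD_PORT → AL1|MU1|ME1|BR1|rd0|wr0
(7) want 1×BR +2rd +0wr — RD_PORT → AL1|MU1|ME1|BR1|rd0|wr0

issued = [0, 1, 2, 4]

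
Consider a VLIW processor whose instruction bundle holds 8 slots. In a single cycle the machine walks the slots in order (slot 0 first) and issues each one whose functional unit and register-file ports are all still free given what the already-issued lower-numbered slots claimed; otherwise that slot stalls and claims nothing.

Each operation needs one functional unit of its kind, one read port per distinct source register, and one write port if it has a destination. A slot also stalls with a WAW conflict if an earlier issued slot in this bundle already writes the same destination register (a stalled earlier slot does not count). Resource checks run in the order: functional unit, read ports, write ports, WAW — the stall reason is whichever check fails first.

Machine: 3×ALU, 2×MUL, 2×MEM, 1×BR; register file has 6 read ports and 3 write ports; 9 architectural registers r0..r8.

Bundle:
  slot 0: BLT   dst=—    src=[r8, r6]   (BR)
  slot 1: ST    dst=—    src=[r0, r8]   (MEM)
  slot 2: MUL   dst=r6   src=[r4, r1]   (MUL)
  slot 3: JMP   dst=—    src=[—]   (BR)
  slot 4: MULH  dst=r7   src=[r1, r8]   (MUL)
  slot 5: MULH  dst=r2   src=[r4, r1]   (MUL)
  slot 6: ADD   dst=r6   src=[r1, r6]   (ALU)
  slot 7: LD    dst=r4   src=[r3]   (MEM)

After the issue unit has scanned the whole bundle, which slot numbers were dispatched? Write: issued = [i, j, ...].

issued = [0, 1, 2]

[0] BR needs rd=2 wr=0: ok; after: ALU=3 MUL=2 MEM=2 BR=0, R=4, W=3
[1] MEM needs rd=2 wr=0: ok; after: ALU=3 MUL=2 MEM=1 BR=0, R=2, W=3
[2] MUL needs rd=2 wr=1: ok; after: ALU=3 MUL=1 MEM=1 BR=0, R=0, W=2
[3] BR needs rd=0 wr=0: FU; after: ALU=3 MUL=1 MEM=1 BR=0, R=0, W=2
[4] MUL needs rd=2 wr=1: RD_PORT; after: ALU=3 MUL=1 MEM=1 BR=0, R=0, W=2
[5] MUL needs rd=2 wr=1: RD_PORT; after: ALU=3 MUL=1 MEM=1 BR=0, R=0, W=2
[6] ALU needs rd=2 wr=1: RD_PORT; after: ALU=3 MUL=1 MEM=1 BR=0, R=0, W=2
[7] MEM needs rd=1 wr=1: RD_PORT; after: ALU=3 MUL=1 MEM=1 BR=0, R=0, W=2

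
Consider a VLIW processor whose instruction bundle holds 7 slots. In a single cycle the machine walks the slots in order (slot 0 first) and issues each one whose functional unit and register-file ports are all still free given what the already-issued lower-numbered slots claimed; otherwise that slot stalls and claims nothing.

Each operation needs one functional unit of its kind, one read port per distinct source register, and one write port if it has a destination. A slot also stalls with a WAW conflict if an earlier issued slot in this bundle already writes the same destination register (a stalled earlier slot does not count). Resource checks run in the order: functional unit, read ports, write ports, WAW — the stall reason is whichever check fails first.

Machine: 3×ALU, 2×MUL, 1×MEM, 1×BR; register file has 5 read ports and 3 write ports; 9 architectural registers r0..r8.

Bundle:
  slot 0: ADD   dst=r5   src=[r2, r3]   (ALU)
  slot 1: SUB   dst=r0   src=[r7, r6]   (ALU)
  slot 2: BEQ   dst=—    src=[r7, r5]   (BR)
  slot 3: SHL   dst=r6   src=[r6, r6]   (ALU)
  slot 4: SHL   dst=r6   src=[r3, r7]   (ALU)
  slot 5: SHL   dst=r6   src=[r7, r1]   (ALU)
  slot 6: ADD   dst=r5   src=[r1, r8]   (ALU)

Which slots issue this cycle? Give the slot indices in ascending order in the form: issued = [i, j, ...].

issued = [0, 1, 3]

#0 ALU src=r2,r3 dispatched  <A:2 Mu:2 Ld:1 B:1 rd:3 wr:2>
#1 ALU src=r7,r6 dispatched  <A:1 Mu:2 Ld:1 B:1 rd:1 wr:1>
#2 BR src=r7,r5 held:RD_PORT  <A:1 Mu:2 Ld:1 B:1 rd:1 wr:1>
#3 ALU src=r6,r6 dispatched  <A:0 Mu:2 Ld:1 B:1 rd:0 wr:0>
#4 ALU src=r3,r7 held:FU  <A:0 Mu:2 Ld:1 B:1 rd:0 wr:0>
#5 ALU src=r7,r1 held:FU  <A:0 Mu:2 Ld:1 B:1 rd:0 wr:0>
#6 ALU src=r1,r8 held:FU  <A:0 Mu:2 Ld:1 B:1 rd:0 wr:0>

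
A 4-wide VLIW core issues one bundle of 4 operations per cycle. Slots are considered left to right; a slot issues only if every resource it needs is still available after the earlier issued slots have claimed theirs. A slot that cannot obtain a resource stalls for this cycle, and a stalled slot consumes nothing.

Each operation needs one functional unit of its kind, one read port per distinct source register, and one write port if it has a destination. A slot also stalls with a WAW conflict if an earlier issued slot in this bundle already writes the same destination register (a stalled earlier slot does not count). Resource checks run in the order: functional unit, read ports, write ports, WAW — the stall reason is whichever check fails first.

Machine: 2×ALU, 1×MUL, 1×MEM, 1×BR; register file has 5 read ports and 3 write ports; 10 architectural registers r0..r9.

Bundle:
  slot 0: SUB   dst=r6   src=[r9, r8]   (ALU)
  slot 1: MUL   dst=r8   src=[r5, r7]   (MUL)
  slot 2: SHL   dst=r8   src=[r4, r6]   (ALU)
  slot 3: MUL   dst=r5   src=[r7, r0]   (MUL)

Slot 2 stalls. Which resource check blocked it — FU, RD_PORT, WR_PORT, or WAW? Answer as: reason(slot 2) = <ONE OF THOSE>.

slot 0 (ALU): ISSUE — free A1,Mu1,Ld1,B1 rp3 wp2
slot 1 (MUL): ISSUE — free A1,Mu0,Ld1,B1 rp1 wp1
slot 2 (ALU): stall RD_PORT — free A1,Mu0,Ld1,B1 rp1 wp1
slot 3 (MUL): stall FU — free A1,Mu0,Ld1,B1 rp1 wp1

reason(slot 2) = RD_PORT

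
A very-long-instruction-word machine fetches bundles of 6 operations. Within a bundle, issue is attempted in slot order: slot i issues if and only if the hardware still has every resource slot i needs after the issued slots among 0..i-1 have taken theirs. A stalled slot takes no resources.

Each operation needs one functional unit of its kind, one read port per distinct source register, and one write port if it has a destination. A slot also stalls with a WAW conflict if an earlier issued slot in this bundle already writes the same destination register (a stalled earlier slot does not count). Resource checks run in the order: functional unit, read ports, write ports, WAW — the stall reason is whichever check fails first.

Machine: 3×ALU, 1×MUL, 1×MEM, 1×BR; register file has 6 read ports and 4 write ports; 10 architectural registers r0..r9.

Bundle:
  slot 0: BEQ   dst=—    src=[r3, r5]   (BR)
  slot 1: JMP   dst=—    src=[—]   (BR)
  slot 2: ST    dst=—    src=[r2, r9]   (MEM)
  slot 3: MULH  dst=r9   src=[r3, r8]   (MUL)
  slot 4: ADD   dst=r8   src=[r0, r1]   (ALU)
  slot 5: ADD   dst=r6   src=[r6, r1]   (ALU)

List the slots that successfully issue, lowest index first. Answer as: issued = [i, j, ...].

issued = [0, 2, 3]

  0. BR ⇒ go  {3A/1Mu/1Ld/0B | 4r 4w}
  1. BR ⇒ no(FU)  {3A/1Mu/1Ld/0B | 4r 4w}
  2. MEM ⇒ go  {3A/1Mu/0Ld/0B | 2r 4w}
  3. MUL→r9 ⇒ go  {3A/0Mu/0Ld/0B | 0r 3w}
  4. ALU→r8 ⇒ no(RD_PORT)  {3A/0Mu/0Ld/0B | 0r 3w}
  5. ALU→r6 ⇒ no(RD_PORT)  {3A/0Mu/0Ld/0B | 0r 3w}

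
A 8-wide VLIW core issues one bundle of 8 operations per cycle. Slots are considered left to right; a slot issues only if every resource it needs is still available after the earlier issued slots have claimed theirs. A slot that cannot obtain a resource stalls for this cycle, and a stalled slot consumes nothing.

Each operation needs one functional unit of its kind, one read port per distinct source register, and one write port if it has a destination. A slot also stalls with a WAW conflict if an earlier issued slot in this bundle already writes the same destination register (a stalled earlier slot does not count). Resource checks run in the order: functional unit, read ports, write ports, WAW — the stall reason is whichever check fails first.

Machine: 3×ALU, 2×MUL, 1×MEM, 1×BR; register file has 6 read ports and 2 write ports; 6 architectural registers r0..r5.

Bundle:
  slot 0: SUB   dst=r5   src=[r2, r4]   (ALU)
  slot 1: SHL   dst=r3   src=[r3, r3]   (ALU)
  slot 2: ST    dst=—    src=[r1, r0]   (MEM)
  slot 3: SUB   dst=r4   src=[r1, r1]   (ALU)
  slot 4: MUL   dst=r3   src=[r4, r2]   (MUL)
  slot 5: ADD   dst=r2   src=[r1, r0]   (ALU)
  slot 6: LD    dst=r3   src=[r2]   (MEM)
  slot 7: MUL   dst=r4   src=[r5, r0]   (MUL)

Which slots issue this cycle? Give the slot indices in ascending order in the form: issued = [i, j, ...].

  0. ALU→r5 ⇒ go  {2A/2Mu/1Ld/1B | 4r 1w}
  1. ALU→r3 ⇒ go  {1A/2Mu/1Ld/1B | 3r 0w}
  2. MEM ⇒ go  {1A/2Mu/0Ld/1B | 1r 0w}
  3. ALU→r4 ⇒ no(WR_PORT)  {1A/2Mu/0Ld/1B | 1r 0w}
  4. MUL→r3 ⇒ no(RD_PORT)  {1A/2Mu/0Ld/1B | 1r 0w}
  5. ALU→r2 ⇒ no(RD_PORT)  {1A/2Mu/0Ld/1B | 1r 0w}
  6. MEM→r3 ⇒ no(FU)  {1A/2Mu/0Ld/1B | 1r 0w}
  7. MUL→r4 ⇒ no(RD_PORT)  {1A/2Mu/0Ld/1B | 1r 0w}

issued = [0, 1, 2]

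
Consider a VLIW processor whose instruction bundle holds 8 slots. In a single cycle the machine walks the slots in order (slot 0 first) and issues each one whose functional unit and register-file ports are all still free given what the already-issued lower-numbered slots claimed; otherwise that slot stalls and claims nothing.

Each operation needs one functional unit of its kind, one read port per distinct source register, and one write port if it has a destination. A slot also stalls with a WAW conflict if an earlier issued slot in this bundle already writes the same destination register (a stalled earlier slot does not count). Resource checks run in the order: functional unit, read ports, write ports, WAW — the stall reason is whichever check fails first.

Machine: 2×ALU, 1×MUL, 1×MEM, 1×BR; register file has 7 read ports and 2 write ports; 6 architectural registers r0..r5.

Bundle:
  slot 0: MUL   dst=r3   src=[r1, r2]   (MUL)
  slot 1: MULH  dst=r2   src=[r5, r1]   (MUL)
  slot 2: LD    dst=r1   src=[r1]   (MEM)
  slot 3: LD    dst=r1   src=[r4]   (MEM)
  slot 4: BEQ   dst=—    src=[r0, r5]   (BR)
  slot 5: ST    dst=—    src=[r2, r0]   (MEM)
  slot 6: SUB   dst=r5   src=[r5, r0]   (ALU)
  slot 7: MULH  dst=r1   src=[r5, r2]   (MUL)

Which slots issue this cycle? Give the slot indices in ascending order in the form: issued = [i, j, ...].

issued = [0, 2, 4]

(0) want 1×MUL +2rd +1wr — yes → AL2|MU0|ME1|BR1|rd5|wr1
(1) want 1×MUL +2rd +1wr — FU → AL2|MU0|ME1|BR1|rd5|wr1
(2) want 1×MEM +1rd +1wr — yes → AL2|MU0|ME0|BR1|rd4|wr0
(3) want 1×MEM +1rd +1wr — FU → AL2|MU0|ME0|BR1|rd4|wr0
(4) want 1×BR +2rd +0wr — yes → AL2|MU0|ME0|BR0|rd2|wr0
(5) want 1×MEM +2rd +0wr — FU → AL2|MU0|ME0|BR0|rd2|wr0
(6) want 1×ALU +2rd +1wr — WR_PORT → AL2|MU0|ME0|BR0|rd2|wr0
(7) want 1×MUL +2rd +1wr — FU → AL2|MU0|ME0|BR0|rd2|wr0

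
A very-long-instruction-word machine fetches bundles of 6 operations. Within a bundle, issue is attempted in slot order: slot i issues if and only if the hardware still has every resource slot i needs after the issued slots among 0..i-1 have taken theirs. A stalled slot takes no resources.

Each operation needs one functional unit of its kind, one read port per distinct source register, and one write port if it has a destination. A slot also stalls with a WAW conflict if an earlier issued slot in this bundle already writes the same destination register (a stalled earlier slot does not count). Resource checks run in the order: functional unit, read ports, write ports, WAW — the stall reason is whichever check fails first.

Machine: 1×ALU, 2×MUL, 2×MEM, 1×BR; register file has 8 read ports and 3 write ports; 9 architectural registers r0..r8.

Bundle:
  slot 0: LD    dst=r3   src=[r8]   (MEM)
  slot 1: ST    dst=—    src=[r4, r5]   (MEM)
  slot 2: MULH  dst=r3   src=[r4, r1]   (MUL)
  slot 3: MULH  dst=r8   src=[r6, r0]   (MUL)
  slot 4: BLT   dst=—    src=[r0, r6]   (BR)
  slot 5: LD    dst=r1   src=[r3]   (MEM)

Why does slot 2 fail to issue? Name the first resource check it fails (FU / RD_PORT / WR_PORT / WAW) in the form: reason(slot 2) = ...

[0] MEM needs rd=1 wr=1: ok; after: ALU=1 MUL=2 MEM=1 BR=1, R=7, W=2
[1] MEM needs rd=2 wr=0: ok; after: ALU=1 MUL=2 MEM=0 BR=1, R=5, W=2
[2] MUL needs rd=2 wr=1: WAW; after: ALU=1 MUL=2 MEM=0 BR=1, R=5, W=2
[3] MUL needs rd=2 wr=1: ok; after: ALU=1 MUL=1 MEM=0 BR=1, R=3, W=1
[4] BR needs rd=2 wr=0: ok; after: ALU=1 MUL=1 MEM=0 BR=0, R=1, W=1
[5] MEM needs rd=1 wr=1: FU; after: ALU=1 MUL=1 MEM=0 BR=0, R=1, W=1

reason(slot 2) = WAW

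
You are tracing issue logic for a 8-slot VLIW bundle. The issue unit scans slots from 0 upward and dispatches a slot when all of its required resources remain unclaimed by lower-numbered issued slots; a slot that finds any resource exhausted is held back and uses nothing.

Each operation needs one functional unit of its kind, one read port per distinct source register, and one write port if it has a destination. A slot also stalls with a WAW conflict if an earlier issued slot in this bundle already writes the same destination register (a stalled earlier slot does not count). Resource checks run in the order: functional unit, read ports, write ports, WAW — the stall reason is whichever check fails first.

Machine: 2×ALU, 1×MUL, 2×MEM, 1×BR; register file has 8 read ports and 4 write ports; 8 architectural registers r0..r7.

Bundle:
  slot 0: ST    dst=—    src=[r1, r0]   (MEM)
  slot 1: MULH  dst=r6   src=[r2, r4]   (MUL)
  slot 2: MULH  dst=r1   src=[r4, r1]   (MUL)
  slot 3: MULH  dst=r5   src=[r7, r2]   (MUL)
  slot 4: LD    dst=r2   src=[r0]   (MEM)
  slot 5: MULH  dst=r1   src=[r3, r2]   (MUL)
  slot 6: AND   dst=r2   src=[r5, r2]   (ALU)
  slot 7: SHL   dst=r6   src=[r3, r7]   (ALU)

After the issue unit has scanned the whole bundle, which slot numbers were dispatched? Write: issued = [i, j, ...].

issued = [0, 1, 4]

(0) want 1×MEM +2rd +0wr — yes → AL2|MU1|ME1|BR1|rd6|wr4
(1) want 1×MUL +2rd +1wr — yes → AL2|MU0|ME1|BR1|rd4|wr3
(2) want 1×MUL +2rd +1wr — FU → AL2|MU0|ME1|BR1|rd4|wr3
(3) want 1×MUL +2rd +1wr — FU → AL2|MU0|ME1|BR1|rd4|wr3
(4) want 1×MEM +1rd +1wr — yes → AL2|MU0|ME0|BR1|rd3|wr2
(5) want 1×MUL +2rd +1wr — FU → AL2|MU0|ME0|BR1|rd3|wr2
(6) want 1×ALU +2rd +1wr — WAW → AL2|MU0|ME0|BR1|rd3|wr2
(7) want 1×ALU +2rd +1wr — WAW → AL2|MU0|ME0|BR1|rd3|wr2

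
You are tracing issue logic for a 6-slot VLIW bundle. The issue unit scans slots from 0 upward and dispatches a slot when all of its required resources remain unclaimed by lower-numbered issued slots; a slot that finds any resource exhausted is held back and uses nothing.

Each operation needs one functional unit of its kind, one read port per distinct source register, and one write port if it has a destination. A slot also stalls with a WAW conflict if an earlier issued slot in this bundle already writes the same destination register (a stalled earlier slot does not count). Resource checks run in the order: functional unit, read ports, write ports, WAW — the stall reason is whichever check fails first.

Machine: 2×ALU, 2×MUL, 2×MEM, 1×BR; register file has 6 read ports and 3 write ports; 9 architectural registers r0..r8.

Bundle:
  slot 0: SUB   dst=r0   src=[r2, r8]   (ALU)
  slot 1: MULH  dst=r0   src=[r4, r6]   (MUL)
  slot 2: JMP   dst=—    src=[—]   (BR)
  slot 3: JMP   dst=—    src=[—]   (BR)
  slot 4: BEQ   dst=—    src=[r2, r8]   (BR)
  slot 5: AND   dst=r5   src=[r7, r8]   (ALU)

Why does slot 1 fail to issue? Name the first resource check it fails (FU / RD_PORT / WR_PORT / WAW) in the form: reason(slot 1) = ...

#0 ALU src=r2,r8 dispatched  <A:1 Mu:2 Ld:2 B:1 rd:4 wr:2>
#1 MUL src=r4,r6 held:WAW  <A:1 Mu:2 Ld:2 B:1 rd:4 wr:2>
#2 BR src=- dispatched  <A:1 Mu:2 Ld:2 B:0 rd:4 wr:2>
#3 BR src=- held:FU  <A:1 Mu:2 Ld:2 B:0 rd:4 wr:2>
#4 BR src=r2,r8 held:FU  <A:1 Mu:2 Ld:2 B:0 rd:4 wr:2>
#5 ALU src=r7,r8 dispatched  <A:0 Mu:2 Ld:2 B:0 rd:2 wr:1>

reason(slot 1) = WAW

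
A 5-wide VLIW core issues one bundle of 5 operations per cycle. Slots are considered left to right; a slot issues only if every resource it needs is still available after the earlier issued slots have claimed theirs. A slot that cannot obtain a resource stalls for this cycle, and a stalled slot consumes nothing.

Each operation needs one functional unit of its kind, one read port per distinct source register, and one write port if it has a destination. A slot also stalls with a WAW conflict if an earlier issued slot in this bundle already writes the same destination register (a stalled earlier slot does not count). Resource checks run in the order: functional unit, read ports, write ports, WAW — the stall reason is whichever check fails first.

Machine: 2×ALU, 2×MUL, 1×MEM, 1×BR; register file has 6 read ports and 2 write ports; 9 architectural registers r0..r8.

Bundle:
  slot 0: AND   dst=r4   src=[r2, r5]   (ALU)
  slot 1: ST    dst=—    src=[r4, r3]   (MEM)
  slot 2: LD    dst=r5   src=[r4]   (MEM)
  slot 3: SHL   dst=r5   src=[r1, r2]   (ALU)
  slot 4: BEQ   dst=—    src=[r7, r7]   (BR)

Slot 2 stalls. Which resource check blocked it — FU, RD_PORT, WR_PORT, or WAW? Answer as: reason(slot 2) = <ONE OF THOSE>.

#0 ALU src=r2,r5 dispatched  <A:1 Mu:2 Ld:1 B:1 rd:4 wr:1>
#1 MEM src=r4,r3 dispatched  <A:1 Mu:2 Ld:0 B:1 rd:2 wr:1>
#2 MEM src=r4 held:FU  <A:1 Mu:2 Ld:0 B:1 rd:2 wr:1>
#3 ALU src=r1,r2 dispatched  <A:0 Mu:2 Ld:0 B:1 rd:0 wr:0>
#4 BR src=r7,r7 held:RD_PORT  <A:0 Mu:2 Ld:0 B:1 rd:0 wr:0>

reason(slot 2) = FU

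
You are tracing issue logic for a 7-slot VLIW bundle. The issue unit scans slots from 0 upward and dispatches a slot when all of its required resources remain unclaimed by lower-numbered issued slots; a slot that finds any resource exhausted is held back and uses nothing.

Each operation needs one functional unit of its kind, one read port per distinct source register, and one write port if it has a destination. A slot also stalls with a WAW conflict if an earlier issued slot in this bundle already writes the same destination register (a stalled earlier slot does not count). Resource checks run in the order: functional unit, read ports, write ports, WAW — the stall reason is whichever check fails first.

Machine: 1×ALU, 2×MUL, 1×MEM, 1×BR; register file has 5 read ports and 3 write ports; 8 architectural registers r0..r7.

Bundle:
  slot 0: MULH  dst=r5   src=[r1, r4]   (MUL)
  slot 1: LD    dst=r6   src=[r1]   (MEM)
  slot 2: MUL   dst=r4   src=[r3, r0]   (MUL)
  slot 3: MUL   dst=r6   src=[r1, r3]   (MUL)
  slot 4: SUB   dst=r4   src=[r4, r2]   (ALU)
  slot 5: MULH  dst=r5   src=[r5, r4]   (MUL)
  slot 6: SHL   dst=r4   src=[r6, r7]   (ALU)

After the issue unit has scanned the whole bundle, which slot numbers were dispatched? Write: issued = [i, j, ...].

issued = [0, 1, 2]

#0 MUL src=r1,r4 dispatched  <A:1 Mu:1 Ld:1 B:1 rd:3 wr:2>
#1 MEM src=r1 dispatched  <A:1 Mu:1 Ld:0 B:1 rd:2 wr:1>
#2 MUL src=r3,r0 dispatched  <A:1 Mu:0 Ld:0 B:1 rd:0 wr:0>
#3 MUL src=r1,r3 held:FU  <A:1 Mu:0 Ld:0 B:1 rd:0 wr:0>
#4 ALU src=r4,r2 held:RD_PORT  <A:1 Mu:0 Ld:0 B:1 rd:0 wr:0>
#5 MUL src=r5,r4 held:FU  <A:1 Mu:0 Ld:0 B:1 rd:0 wr:0>
#6 ALU src=r6,r7 held:RD_PORT  <A:1 Mu:0 Ld:0 B:1 rd:0 wr:0>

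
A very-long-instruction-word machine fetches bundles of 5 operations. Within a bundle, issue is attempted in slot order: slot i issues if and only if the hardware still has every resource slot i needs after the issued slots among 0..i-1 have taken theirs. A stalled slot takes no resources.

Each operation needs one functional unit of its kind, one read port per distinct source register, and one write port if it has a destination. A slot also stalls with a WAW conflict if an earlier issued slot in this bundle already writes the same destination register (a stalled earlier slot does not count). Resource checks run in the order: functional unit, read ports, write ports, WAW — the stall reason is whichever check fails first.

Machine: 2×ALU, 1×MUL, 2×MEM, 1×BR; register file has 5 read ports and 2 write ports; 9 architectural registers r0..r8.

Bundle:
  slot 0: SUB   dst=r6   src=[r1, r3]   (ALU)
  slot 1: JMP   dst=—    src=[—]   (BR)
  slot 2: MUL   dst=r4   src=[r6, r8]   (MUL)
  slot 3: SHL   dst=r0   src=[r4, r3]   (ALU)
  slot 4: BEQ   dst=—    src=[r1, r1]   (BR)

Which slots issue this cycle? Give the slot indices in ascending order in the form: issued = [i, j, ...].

issued = [0, 1, 2]

slot 0 (ALU): ISSUE — free A1,Mu1,Ld2,B1 rp3 wp1
slot 1 (BR): ISSUE — free A1,Mu1,Ld2,B0 rp3 wp1
slot 2 (MUL): ISSUE — free A1,Mu0,Ld2,B0 rp1 wp0
slot 3 (ALU): stall RD_PORT — free A1,Mu0,Ld2,B0 rp1 wp0
slot 4 (BR): stall FU — free A1,Mu0,Ld2,B0 rp1 wp0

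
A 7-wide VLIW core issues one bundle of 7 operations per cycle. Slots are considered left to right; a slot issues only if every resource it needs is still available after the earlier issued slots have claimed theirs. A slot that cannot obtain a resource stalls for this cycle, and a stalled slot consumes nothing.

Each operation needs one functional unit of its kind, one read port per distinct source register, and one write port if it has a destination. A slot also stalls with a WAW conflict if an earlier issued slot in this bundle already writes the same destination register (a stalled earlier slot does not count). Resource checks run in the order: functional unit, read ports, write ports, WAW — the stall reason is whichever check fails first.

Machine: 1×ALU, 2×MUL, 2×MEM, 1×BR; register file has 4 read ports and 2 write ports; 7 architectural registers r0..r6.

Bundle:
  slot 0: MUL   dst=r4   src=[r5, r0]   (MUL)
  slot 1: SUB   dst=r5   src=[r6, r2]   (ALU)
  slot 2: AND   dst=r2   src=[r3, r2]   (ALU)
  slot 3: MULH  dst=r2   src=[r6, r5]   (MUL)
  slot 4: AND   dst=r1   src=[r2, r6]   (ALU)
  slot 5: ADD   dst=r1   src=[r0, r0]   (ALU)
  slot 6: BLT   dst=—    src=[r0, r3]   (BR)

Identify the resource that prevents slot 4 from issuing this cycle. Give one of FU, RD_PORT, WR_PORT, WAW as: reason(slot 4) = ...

reason(slot 4) = FU

slot 0 (MUL): ISSUE — free A1,Mu1,Ld2,B1 rp2 wp1
slot 1 (ALU): ISSUE — free A0,Mu1,Ld2,B1 rp0 wp0
slot 2 (ALU): stall FU — free A0,Mu1,Ld2,B1 rp0 wp0
slot 3 (MUL): stall RD_PORT — free A0,Mu1,Ld2,B1 rp0 wp0
slot 4 (ALU): stall FU — free A0,Mu1,Ld2,B1 rp0 wp0
slot 5 (ALU): stall FU — free A0,Mu1,Ld2,B1 rp0 wp0
slot 6 (BR): stall RD_PORT — free A0,Mu1,Ld2,B1 rp0 wp0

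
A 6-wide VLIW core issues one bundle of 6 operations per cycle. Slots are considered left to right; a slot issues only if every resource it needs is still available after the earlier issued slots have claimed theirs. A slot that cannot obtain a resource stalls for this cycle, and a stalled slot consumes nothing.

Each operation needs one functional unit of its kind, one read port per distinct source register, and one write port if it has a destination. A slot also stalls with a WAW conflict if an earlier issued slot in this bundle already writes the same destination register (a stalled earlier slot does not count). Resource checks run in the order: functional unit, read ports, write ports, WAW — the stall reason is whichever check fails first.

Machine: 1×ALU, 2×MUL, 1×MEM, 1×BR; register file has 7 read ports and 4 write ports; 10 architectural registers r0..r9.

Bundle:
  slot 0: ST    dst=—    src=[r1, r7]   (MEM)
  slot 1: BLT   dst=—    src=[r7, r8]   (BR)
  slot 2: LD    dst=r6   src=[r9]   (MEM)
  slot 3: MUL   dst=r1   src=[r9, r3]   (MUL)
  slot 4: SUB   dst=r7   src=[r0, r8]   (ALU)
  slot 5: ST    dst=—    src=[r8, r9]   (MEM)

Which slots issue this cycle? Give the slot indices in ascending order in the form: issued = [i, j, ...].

issued = [0, 1, 3]

(0) want 1×MEM +2rd +0wr — yes → AL1|MU2|ME0|BR1|rd5|wr4
(1) want 1×BR +2rd +0wr — yes → AL1|MU2|ME0|BR0|rd3|wr4
(2) want 1×MEM +1rd +1wr — FU → AL1|MU2|ME0|BR0|rd3|wr4
(3) want 1×MUL +2rd +1wr — yes → AL1|MU1|ME0|BR0|rd1|wr3
(4) want 1×ALU +2rd +1wr — RD_PORT → AL1|MU1|ME0|BR0|rd1|wr3
(5) want 1×MEM +2rd +0wr — FU → AL1|MU1|ME0|BR0|rd1|wr3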